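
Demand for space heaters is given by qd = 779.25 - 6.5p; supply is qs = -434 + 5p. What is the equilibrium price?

p* = 105.5

Set qd = qs: 779.25 - 6.5p = -434 + 5p.
1213.25 = 11.5p, so p* = 105.5.
q* = 779.25 − 6.5(105.5) = 93.5.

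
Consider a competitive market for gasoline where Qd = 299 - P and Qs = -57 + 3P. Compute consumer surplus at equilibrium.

Consumer surplus = 22050

Equilibrium: 299 - P = -57 + 3P gives P* = 89, Q* = 210.
Demand choke price (Qd = 0): P = 299.
CS = ½(299 − 89)(210) = 22050.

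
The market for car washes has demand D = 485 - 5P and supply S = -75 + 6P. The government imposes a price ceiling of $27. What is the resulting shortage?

Equilibrium price would be P* = 560/11, so the ceiling at 27 binds.
At P = 27: D = 485 − 5(27) = 350, S = -75 + 6(27) = 87.
Shortage = 350 − 87 = 263.

Shortage = 263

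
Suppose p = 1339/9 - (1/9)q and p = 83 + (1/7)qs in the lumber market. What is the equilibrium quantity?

q* = 259

Set the two price expressions equal: 1339/9 - (1/9)q = 83 + (1/7)q.
592/9 = (16/63)q, so q* = 259.
p* = 1339/9 − (1/9)(259) = 120.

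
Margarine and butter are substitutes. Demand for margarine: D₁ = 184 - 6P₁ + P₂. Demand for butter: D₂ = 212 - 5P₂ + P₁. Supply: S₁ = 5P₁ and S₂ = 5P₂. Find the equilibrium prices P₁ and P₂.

P₁ = 2052/109, P₂ = 2516/109

Market 1: 184 - 6P₁ + P₂ = 5P₁ → 11P₁ - P₂ = 184.
Market 2: 10P₂ - P₁ = 212.
Eliminating P₂: 10×(1) + 1×(2) gives 109P₁ = 2052, so P₁ = 2052/109.
Back-substitute into (2): P₂ = (212 + 1×2052/109) / 10 = 2516/109.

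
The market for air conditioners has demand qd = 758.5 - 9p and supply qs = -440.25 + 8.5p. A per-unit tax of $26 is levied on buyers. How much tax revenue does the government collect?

Pre-tax equilibrium: p* = 68.5, q* = 142.
Tax on buyers shifts demand to qd = 758.5 − 9(p + 26) = 524.5 - 9p.
524.5 - 9p = -440.25 + 8.5p gives seller price ps = 3859/70; buyers pay pb = 3859/70 + 26 = 5679/70.
New quantity: q = 758.5 − 9(5679/70) = 992/35.
Revenue = 26 × 992/35 = 25792/35.

Tax revenue = 25792/35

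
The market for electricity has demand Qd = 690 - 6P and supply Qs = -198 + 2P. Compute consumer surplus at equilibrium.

Consumer surplus = 48

Equilibrium: 690 - 6P = -198 + 2P gives P* = 111, Q* = 24.
Demand choke price (Qd = 0): P = 115.
CS = ½(115 − 111)(24) = 48.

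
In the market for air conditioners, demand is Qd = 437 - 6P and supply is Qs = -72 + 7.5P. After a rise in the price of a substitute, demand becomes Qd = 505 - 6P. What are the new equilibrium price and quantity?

P' = 1154/27, Q' = 2237/9

Original equilibrium: P* = 1018/27, Q* = 1897/9.
New equilibrium: 505 - 6P = -72 + 7.5P, so 577 = 13.5P and P' = 1154/27; Q' = 505 − 6(1154/27) = 2237/9.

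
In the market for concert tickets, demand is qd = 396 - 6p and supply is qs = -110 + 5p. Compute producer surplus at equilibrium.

Equilibrium: 396 - 6p = -110 + 5p gives p* = 46, q* = 120.
Supply starts at p = 22 (where qs = 0).
PS = ½(46 − 22)(120) = 1440.

Producer surplus = 1440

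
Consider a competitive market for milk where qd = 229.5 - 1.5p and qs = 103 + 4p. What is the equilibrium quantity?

Set qd = qs: 229.5 - 1.5p = 103 + 4p.
126.5 = 5.5p, so p* = 23.
q* = 229.5 − 1.5(23) = 195.

q* = 195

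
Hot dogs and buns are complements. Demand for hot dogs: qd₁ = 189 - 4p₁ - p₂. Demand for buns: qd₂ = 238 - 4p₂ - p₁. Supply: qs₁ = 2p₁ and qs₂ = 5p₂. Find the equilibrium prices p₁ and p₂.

Market 1: 189 - 4p₁ - p₂ = 2p₁ → 6p₁ + p₂ = 189.
Market 2: 9p₂ + p₁ = 238.
Eliminating p₂: 9×(1) − 1×(2) gives 53p₁ = 1463, so p₁ = 1463/53.
Back-substitute into (2): p₂ = (238 − 1×1463/53) / 9 = 1239/53.

p₁ = 1463/53, p₂ = 1239/53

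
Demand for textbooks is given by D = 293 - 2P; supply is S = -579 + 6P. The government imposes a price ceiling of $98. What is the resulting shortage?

Equilibrium price would be P* = 109, so the ceiling at 98 binds.
At P = 98: D = 293 − 2(98) = 97, S = -579 + 6(98) = 9.
Shortage = 97 − 9 = 88.

Shortage = 88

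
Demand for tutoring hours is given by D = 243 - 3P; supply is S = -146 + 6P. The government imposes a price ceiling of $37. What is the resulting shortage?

Equilibrium price would be P* = 389/9, so the ceiling at 37 binds.
At P = 37: D = 243 − 3(37) = 132, S = -146 + 6(37) = 76.
Shortage = 132 − 76 = 56.

Shortage = 56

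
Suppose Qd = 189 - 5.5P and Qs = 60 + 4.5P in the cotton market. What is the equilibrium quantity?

Q* = 118.05

Set Qd = Qs: 189 - 5.5P = 60 + 4.5P.
129 = 10P, so P* = 12.9.
Q* = 189 − 5.5(12.9) = 118.05.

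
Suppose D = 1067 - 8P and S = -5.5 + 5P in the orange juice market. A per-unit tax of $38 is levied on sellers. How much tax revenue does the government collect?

Tax revenue = 143298/13

Pre-tax equilibrium: P* = 82.5, Q* = 407.
Tax on sellers shifts supply to S = -5.5 + 5(P − 38) = -195.5 + 5P.
1067 - 8P = -195.5 + 5P gives buyer price Pb = 2525/26; sellers receive Ps = 2525/26 − 38 = 1537/26.
New quantity: Q = 1067 − 8(2525/26) = 3771/13.
Revenue = 38 × 3771/13 = 143298/13.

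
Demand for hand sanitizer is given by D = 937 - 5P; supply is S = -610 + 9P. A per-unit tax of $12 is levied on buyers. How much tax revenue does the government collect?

Pre-tax equilibrium: P* = 110.5, Q* = 384.5.
Tax on buyers shifts demand to D = 937 − 5(P + 12) = 877 - 5P.
877 - 5P = -610 + 9P gives seller price Ps = 1487/14; buyers pay Pb = 1487/14 + 12 = 1655/14.
New quantity: Q = 937 − 5(1655/14) = 4843/14.
Revenue = 12 × 4843/14 = 29058/7.

Tax revenue = 29058/7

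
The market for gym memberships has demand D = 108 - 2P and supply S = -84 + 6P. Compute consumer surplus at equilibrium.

Consumer surplus = 900

Equilibrium: 108 - 2P = -84 + 6P gives P* = 24, Q* = 60.
Demand choke price (D = 0): P = 54.
CS = ½(54 − 24)(60) = 900.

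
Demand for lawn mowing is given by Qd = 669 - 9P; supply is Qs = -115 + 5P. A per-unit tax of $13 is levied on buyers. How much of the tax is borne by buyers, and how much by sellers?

Pre-tax equilibrium: P* = 56, Q* = 165.
Tax on buyers shifts demand to Qd = 669 − 9(P + 13) = 552 - 9P.
552 - 9P = -115 + 5P gives seller price Ps = 667/14; buyers pay Pb = 667/14 + 13 = 849/14.
New quantity: Q = 669 − 9(849/14) = 1725/14.
Buyer burden = 849/14 − 56 = 65/14; seller burden = 56 − 667/14 = 117/14.

Buyers bear 65/14, sellers bear 117/14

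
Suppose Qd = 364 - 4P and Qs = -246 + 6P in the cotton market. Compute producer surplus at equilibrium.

Equilibrium: 364 - 4P = -246 + 6P gives P* = 61, Q* = 120.
Supply starts at P = 41 (where Qs = 0).
PS = ½(61 − 41)(120) = 1200.

Producer surplus = 1200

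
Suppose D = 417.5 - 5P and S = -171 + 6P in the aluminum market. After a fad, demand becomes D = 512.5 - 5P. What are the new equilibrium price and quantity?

P' = 1367/22, Q' = 2220/11

Original equilibrium: P* = 53.5, Q* = 150.
New equilibrium: 512.5 - 5P = -171 + 6P, so 683.5 = 11P and P' = 1367/22; Q' = 512.5 − 5(1367/22) = 2220/11.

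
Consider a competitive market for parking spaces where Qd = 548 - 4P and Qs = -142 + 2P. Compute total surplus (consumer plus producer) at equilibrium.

Equilibrium: 548 - 4P = -142 + 2P gives P* = 115, Q* = 88.
Demand choke price: P = 137; supply starts at P = 71.
CS = ½(137 − 115)(88) = 968; PS = ½(115 − 71)(88) = 1936.

Total surplus = 2904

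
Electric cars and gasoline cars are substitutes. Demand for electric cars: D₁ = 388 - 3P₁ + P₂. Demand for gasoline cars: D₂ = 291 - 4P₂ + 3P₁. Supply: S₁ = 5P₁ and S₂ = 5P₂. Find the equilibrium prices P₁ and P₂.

P₁ = 1261/23, P₂ = 1164/23

Market 1: 388 - 3P₁ + P₂ = 5P₁ → 8P₁ - P₂ = 388.
Market 2: 9P₂ - 3P₁ = 291.
Eliminating P₂: 9×(1) + 1×(2) gives 69P₁ = 3783, so P₁ = 1261/23.
Back-substitute into (2): P₂ = (291 + 3×1261/23) / 9 = 1164/23.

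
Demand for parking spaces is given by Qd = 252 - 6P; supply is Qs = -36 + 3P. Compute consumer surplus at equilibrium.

Equilibrium: 252 - 6P = -36 + 3P gives P* = 32, Q* = 60.
Demand choke price (Qd = 0): P = 42.
CS = ½(42 − 32)(60) = 300.

Consumer surplus = 300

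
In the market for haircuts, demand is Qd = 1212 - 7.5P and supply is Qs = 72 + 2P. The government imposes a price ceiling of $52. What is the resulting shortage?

Shortage = 646

Equilibrium price would be P* = 120, so the ceiling at 52 binds.
At P = 52: Qd = 1212 − 7.5(52) = 822, Qs = 72 + 2(52) = 176.
Shortage = 822 − 176 = 646.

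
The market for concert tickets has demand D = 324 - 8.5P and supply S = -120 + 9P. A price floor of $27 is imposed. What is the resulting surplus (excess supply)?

Equilibrium price would be P* = 888/35, so the floor at 27 binds.
At P = 27: D = 94.5, S = 123.
Surplus = 123 − 94.5 = 28.5.

Surplus = 28.5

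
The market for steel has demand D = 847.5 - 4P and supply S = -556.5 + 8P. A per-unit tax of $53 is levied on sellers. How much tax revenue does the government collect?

Pre-tax equilibrium: P* = 117, Q* = 379.5.
Tax on sellers shifts supply to S = -556.5 + 8(P − 53) = -980.5 + 8P.
847.5 - 4P = -980.5 + 8P gives buyer price Pb = 457/3; sellers receive Ps = 457/3 − 53 = 298/3.
New quantity: Q = 847.5 − 4(457/3) = 1429/6.
Revenue = 53 × 1429/6 = 75737/6.

Tax revenue = 75737/6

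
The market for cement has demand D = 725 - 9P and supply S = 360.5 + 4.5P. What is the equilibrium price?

P* = 27

Set D = S: 725 - 9P = 360.5 + 4.5P.
364.5 = 13.5P, so P* = 27.
Q* = 725 − 9(27) = 482.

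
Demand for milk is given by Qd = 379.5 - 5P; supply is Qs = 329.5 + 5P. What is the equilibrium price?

P* = 5

Set Qd = Qs: 379.5 - 5P = 329.5 + 5P.
50 = 10P, so P* = 5.
Q* = 379.5 − 5(5) = 354.5.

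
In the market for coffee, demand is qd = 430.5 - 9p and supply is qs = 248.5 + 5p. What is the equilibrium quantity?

q* = 313.5

Set qd = qs: 430.5 - 9p = 248.5 + 5p.
182 = 14p, so p* = 13.
q* = 430.5 − 9(13) = 313.5.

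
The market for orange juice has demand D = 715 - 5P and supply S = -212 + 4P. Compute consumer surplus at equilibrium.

Consumer surplus = 4000

Equilibrium: 715 - 5P = -212 + 4P gives P* = 103, Q* = 200.
Demand choke price (D = 0): P = 143.
CS = ½(143 − 103)(200) = 4000.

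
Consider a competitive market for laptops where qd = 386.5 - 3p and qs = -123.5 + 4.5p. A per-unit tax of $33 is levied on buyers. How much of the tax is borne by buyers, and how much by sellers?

Pre-tax equilibrium: p* = 68, q* = 182.5.
Tax on buyers shifts demand to qd = 386.5 − 3(p + 33) = 287.5 - 3p.
287.5 - 3p = -123.5 + 4.5p gives seller price ps = 54.8; buyers pay pb = 54.8 + 33 = 87.8.
New quantity: q = 386.5 − 3(87.8) = 123.1.
Buyer burden = 87.8 − 68 = 19.8; seller burden = 68 − 54.8 = 13.2.

Buyers bear $19.8, sellers bear $13.2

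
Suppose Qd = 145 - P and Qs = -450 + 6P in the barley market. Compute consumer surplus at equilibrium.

Equilibrium: 145 - P = -450 + 6P gives P* = 85, Q* = 60.
Demand choke price (Qd = 0): P = 145.
CS = ½(145 − 85)(60) = 1800.

Consumer surplus = 1800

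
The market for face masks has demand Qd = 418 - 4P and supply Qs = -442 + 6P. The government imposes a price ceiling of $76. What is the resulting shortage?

Equilibrium price would be P* = 86, so the ceiling at 76 binds.
At P = 76: Qd = 418 − 4(76) = 114, Qs = -442 + 6(76) = 14.
Shortage = 114 − 14 = 100.

Shortage = 100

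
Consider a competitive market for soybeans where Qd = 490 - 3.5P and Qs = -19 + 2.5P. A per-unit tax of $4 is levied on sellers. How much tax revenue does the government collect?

Tax revenue = 749

Pre-tax equilibrium: P* = 509/6, Q* = 2317/12.
Tax on sellers shifts supply to Qs = -19 + 2.5(P − 4) = -29 + 2.5P.
490 - 3.5P = -29 + 2.5P gives buyer price Pb = 86.5; sellers receive Ps = 86.5 − 4 = 82.5.
New quantity: Q = 490 − 3.5(86.5) = 187.25.
Revenue = 4 × 187.25 = 749.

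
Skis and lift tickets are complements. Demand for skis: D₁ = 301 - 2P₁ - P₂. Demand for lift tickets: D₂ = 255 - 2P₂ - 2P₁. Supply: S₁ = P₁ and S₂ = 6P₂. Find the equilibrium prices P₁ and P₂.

Market 1: 301 - 2P₁ - P₂ = P₁ → 3P₁ + P₂ = 301.
Market 2: 8P₂ + 2P₁ = 255.
Eliminating P₂: 8×(1) − 1×(2) gives 22P₁ = 2153, so P₁ = 2153/22.
Back-substitute into (2): P₂ = (255 − 2×2153/22) / 8 = 163/22.

P₁ = 2153/22, P₂ = 163/22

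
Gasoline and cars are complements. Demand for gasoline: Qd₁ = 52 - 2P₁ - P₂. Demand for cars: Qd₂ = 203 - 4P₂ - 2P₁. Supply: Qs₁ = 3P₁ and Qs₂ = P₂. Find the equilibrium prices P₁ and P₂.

P₁ = 57/23, P₂ = 911/23

Market 1: 52 - 2P₁ - P₂ = 3P₁ → 5P₁ + P₂ = 52.
Market 2: 5P₂ + 2P₁ = 203.
Eliminating P₂: 5×(1) − 1×(2) gives 23P₁ = 57, so P₁ = 57/23.
Back-substitute into (2): P₂ = (203 − 2×57/23) / 5 = 911/23.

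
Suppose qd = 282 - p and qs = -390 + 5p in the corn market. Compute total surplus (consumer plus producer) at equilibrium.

Total surplus = 17340

Equilibrium: 282 - p = -390 + 5p gives p* = 112, q* = 170.
Demand choke price: p = 282; supply starts at p = 78.
CS = ½(282 − 112)(170) = 14450; PS = ½(112 − 78)(170) = 2890.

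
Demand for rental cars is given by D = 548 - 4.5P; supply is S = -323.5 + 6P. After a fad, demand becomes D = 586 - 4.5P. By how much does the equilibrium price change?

ΔP = 76/21

Original equilibrium: P* = 83, Q* = 174.5.
New equilibrium: 586 - 4.5P = -323.5 + 6P, so 909.5 = 10.5P and P' = 1819/21; Q' = 586 − 4.5(1819/21) = 2747/14.
Change in price: 1819/21 − 83 = 76/21.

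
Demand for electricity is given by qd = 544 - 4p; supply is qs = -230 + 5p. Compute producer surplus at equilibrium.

Producer surplus = 4000

Equilibrium: 544 - 4p = -230 + 5p gives p* = 86, q* = 200.
Supply starts at p = 46 (where qs = 0).
PS = ½(86 − 46)(200) = 4000.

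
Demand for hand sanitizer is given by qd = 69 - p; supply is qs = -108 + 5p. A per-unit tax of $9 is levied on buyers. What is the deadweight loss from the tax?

Deadweight loss = 33.75

Pre-tax equilibrium: p* = 29.5, q* = 39.5.
Tax on buyers shifts demand to qd = 69 − 1(p + 9) = 60 - p.
60 - p = -108 + 5p gives seller price ps = 28; buyers pay pb = 28 + 9 = 37.
New quantity: q = 69 − 1(37) = 32.
DWL = ½ × 9 × (39.5 − 32) = 33.75.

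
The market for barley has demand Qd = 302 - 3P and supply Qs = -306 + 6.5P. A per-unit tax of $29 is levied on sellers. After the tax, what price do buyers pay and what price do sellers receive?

Pre-tax equilibrium: P* = 64, Q* = 110.
Tax on sellers shifts supply to Qs = -306 + 6.5(P − 29) = -494.5 + 6.5P.
302 - 3P = -494.5 + 6.5P gives buyer price Pb = 1593/19; sellers receive Ps = 1593/19 − 29 = 1042/19.
New quantity: Q = 302 − 3(1593/19) = 959/19.

Buyers pay 1593/19, sellers receive 1042/19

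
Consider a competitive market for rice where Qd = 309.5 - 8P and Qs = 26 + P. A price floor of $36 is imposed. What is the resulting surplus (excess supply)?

Surplus = 40.5

Equilibrium price would be P* = 31.5, so the floor at 36 binds.
At P = 36: Qd = 21.5, Qs = 62.
Surplus = 62 − 21.5 = 40.5.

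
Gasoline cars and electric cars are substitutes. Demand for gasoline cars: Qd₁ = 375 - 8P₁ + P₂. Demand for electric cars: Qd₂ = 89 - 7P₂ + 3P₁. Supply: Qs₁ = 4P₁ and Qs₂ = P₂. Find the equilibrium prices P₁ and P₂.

P₁ = 3089/93, P₂ = 731/31

Market 1: 375 - 8P₁ + P₂ = 4P₁ → 12P₁ - P₂ = 375.
Market 2: 8P₂ - 3P₁ = 89.
Eliminating P₂: 8×(1) + 1×(2) gives 93P₁ = 3089, so P₁ = 3089/93.
Back-substitute into (2): P₂ = (89 + 3×3089/93) / 8 = 731/31.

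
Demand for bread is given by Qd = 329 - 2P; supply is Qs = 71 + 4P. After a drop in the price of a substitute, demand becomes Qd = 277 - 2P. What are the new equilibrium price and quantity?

Original equilibrium: P* = 43, Q* = 243.
New equilibrium: 277 - 2P = 71 + 4P, so 206 = 6P and P' = 103/3; Q' = 277 − 2(103/3) = 625/3.

P' = 103/3, Q' = 625/3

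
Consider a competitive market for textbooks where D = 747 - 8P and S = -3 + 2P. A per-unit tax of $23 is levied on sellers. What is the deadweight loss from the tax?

Deadweight loss = 423.2

Pre-tax equilibrium: P* = 75, Q* = 147.
Tax on sellers shifts supply to S = -3 + 2(P − 23) = -49 + 2P.
747 - 8P = -49 + 2P gives buyer price Pb = 79.6; sellers receive Ps = 79.6 − 23 = 56.6.
New quantity: Q = 747 − 8(79.6) = 110.2.
DWL = ½ × 23 × (147 − 110.2) = 423.2.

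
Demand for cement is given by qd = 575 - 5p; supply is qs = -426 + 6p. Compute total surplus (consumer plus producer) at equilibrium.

Total surplus = 2640

Equilibrium: 575 - 5p = -426 + 6p gives p* = 91, q* = 120.
Demand choke price: p = 115; supply starts at p = 71.
CS = ½(115 − 91)(120) = 1440; PS = ½(91 − 71)(120) = 1200.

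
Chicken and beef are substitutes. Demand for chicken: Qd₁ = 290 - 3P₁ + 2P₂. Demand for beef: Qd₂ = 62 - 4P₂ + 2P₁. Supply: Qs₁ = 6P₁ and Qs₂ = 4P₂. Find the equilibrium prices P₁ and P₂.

P₁ = 611/17, P₂ = 569/34

Market 1: 290 - 3P₁ + 2P₂ = 6P₁ → 9P₁ - 2P₂ = 290.
Market 2: 8P₂ - 2P₁ = 62.
Eliminating P₂: 8×(1) + 2×(2) gives 68P₁ = 2444, so P₁ = 611/17.
Back-substitute into (2): P₂ = (62 + 2×611/17) / 8 = 569/34.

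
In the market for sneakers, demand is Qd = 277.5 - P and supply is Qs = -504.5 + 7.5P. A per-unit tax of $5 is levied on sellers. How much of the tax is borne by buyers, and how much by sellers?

Buyers bear 75/17, sellers bear 10/17

Pre-tax equilibrium: P* = 92, Q* = 185.5.
Tax on sellers shifts supply to Qs = -504.5 + 7.5(P − 5) = -542 + 7.5P.
277.5 - P = -542 + 7.5P gives buyer price Pb = 1639/17; sellers receive Ps = 1639/17 − 5 = 1554/17.
New quantity: Q = 277.5 − 1(1639/17) = 6157/34.
Buyer burden = 1639/17 − 92 = 75/17; seller burden = 92 − 1554/17 = 10/17.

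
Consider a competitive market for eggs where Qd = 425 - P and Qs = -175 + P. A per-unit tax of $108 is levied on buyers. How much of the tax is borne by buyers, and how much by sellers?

Pre-tax equilibrium: P* = 300, Q* = 125.
Tax on buyers shifts demand to Qd = 425 − 1(P + 108) = 317 - P.
317 - P = -175 + P gives seller price Ps = 246; buyers pay Pb = 246 + 108 = 354.
New quantity: Q = 425 − 1(354) = 71.
Buyer burden = 354 − 300 = 54; seller burden = 300 − 246 = 54.

Buyers bear $54, sellers bear $54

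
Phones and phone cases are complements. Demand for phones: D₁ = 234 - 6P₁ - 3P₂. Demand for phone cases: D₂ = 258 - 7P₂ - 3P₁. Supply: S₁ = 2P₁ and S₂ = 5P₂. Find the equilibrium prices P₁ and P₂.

Market 1: 234 - 6P₁ - 3P₂ = 2P₁ → 8P₁ + 3P₂ = 234.
Market 2: 12P₂ + 3P₁ = 258.
Eliminating P₂: 12×(1) − 3×(2) gives 87P₁ = 2034, so P₁ = 678/29.
Back-substitute into (2): P₂ = (258 − 3×678/29) / 12 = 454/29.

P₁ = 678/29, P₂ = 454/29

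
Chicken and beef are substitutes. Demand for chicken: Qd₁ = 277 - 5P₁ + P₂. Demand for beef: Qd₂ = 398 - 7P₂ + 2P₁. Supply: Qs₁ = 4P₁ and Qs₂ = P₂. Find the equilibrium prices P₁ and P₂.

Market 1: 277 - 5P₁ + P₂ = 4P₁ → 9P₁ - P₂ = 277.
Market 2: 8P₂ - 2P₁ = 398.
Eliminating P₂: 8×(1) + 1×(2) gives 70P₁ = 2614, so P₁ = 1307/35.
Back-substitute into (2): P₂ = (398 + 2×1307/35) / 8 = 2068/35.

P₁ = 1307/35, P₂ = 2068/35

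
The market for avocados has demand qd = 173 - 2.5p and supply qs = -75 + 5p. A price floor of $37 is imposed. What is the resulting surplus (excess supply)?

Equilibrium price would be p* = 496/15, so the floor at 37 binds.
At p = 37: qd = 80.5, qs = 110.
Surplus = 110 − 80.5 = 29.5.

Surplus = 29.5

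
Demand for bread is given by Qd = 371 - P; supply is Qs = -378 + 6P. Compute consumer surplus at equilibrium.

Consumer surplus = 34848

Equilibrium: 371 - P = -378 + 6P gives P* = 107, Q* = 264.
Demand choke price (Qd = 0): P = 371.
CS = ½(371 − 107)(264) = 34848.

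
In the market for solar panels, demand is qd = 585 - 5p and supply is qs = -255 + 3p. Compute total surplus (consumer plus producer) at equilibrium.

Total surplus = 960

Equilibrium: 585 - 5p = -255 + 3p gives p* = 105, q* = 60.
Demand choke price: p = 117; supply starts at p = 85.
CS = ½(117 − 105)(60) = 360; PS = ½(105 − 85)(60) = 600.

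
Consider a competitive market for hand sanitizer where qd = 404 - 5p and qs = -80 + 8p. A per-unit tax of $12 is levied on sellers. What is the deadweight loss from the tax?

Pre-tax equilibrium: p* = 484/13, q* = 2832/13.
Tax on sellers shifts supply to qs = -80 + 8(p − 12) = -176 + 8p.
404 - 5p = -176 + 8p gives buyer price pb = 580/13; sellers receive ps = 580/13 − 12 = 424/13.
New quantity: q = 404 − 5(580/13) = 2352/13.
DWL = ½ × 12 × (2832/13 − 2352/13) = 2880/13.

Deadweight loss = 2880/13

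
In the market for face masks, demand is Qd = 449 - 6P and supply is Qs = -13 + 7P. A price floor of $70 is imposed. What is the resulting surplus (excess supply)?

Surplus = 448

Equilibrium price would be P* = 462/13, so the floor at 70 binds.
At P = 70: Qd = 29, Qs = 477.
Surplus = 477 − 29 = 448.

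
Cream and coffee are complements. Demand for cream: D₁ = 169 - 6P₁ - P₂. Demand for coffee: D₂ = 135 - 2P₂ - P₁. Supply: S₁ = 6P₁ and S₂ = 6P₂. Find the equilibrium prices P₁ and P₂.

P₁ = 1217/95, P₂ = 1451/95

Market 1: 169 - 6P₁ - P₂ = 6P₁ → 12P₁ + P₂ = 169.
Market 2: 8P₂ + P₁ = 135.
Eliminating P₂: 8×(1) − 1×(2) gives 95P₁ = 1217, so P₁ = 1217/95.
Back-substitute into (2): P₂ = (135 − 1×1217/95) / 8 = 1451/95.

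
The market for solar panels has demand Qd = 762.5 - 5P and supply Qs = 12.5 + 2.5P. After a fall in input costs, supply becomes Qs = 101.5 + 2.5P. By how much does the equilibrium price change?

ΔP = -178/15

Original equilibrium: P* = 100, Q* = 262.5.
New equilibrium: 762.5 - 5P = 101.5 + 2.5P, so 661 = 7.5P and P' = 1322/15; Q' = 762.5 − 5(1322/15) = 1931/6.
Change in price: 1322/15 − 100 = -178/15.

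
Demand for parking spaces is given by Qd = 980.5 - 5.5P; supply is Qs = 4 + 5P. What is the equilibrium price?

Set Qd = Qs: 980.5 - 5.5P = 4 + 5P.
976.5 = 10.5P, so P* = 93.
Q* = 980.5 − 5.5(93) = 469.

P* = 93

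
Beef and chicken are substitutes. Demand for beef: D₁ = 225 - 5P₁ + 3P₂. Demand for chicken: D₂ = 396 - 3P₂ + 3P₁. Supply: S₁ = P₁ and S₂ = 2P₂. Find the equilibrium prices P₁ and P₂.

Market 1: 225 - 5P₁ + 3P₂ = P₁ → 6P₁ - 3P₂ = 225.
Market 2: 5P₂ - 3P₁ = 396.
Eliminating P₂: 5×(1) + 3×(2) gives 21P₁ = 2313, so P₁ = 771/7.
Back-substitute into (2): P₂ = (396 + 3×771/7) / 5 = 1017/7.

P₁ = 771/7, P₂ = 1017/7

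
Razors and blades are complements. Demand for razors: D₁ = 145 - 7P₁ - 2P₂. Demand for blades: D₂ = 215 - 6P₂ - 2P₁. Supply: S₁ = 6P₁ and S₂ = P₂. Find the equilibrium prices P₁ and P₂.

Market 1: 145 - 7P₁ - 2P₂ = 6P₁ → 13P₁ + 2P₂ = 145.
Market 2: 7P₂ + 2P₁ = 215.
Eliminating P₂: 7×(1) − 2×(2) gives 87P₁ = 585, so P₁ = 195/29.
Back-substitute into (2): P₂ = (215 − 2×195/29) / 7 = 835/29.

P₁ = 195/29, P₂ = 835/29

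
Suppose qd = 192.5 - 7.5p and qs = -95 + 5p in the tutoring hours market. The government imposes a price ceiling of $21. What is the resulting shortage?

Shortage = 25

Equilibrium price would be p* = 23, so the ceiling at 21 binds.
At p = 21: qd = 192.5 − 7.5(21) = 35, qs = -95 + 5(21) = 10.
Shortage = 35 − 10 = 25.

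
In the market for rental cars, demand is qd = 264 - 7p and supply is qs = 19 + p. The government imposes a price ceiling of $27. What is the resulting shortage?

Shortage = 29

Equilibrium price would be p* = 30.625, so the ceiling at 27 binds.
At p = 27: qd = 264 − 7(27) = 75, qs = 19 + 1(27) = 46.
Shortage = 75 − 46 = 29.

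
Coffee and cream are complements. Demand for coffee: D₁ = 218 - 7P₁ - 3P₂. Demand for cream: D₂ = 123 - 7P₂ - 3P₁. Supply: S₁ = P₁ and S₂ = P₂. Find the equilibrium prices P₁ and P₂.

Market 1: 218 - 7P₁ - 3P₂ = P₁ → 8P₁ + 3P₂ = 218.
Market 2: 8P₂ + 3P₁ = 123.
Eliminating P₂: 8×(1) − 3×(2) gives 55P₁ = 1375, so P₁ = 25.
Back-substitute into (2): P₂ = (123 − 3×25) / 8 = 6.

P₁ = 25, P₂ = 6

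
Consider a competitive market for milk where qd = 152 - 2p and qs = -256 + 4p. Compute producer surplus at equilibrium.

Producer surplus = 32

Equilibrium: 152 - 2p = -256 + 4p gives p* = 68, q* = 16.
Supply starts at p = 64 (where qs = 0).
PS = ½(68 − 64)(16) = 32.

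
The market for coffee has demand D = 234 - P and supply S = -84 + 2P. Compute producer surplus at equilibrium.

Producer surplus = 4096

Equilibrium: 234 - P = -84 + 2P gives P* = 106, Q* = 128.
Supply starts at P = 42 (where S = 0).
PS = ½(106 − 42)(128) = 4096.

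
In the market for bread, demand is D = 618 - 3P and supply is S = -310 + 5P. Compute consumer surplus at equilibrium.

Consumer surplus = 12150

Equilibrium: 618 - 3P = -310 + 5P gives P* = 116, Q* = 270.
Demand choke price (D = 0): P = 206.
CS = ½(206 − 116)(270) = 12150.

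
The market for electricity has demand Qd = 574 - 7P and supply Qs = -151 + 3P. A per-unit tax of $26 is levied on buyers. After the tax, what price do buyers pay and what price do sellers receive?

Pre-tax equilibrium: P* = 72.5, Q* = 66.5.
Tax on buyers shifts demand to Qd = 574 − 7(P + 26) = 392 - 7P.
392 - 7P = -151 + 3P gives seller price Ps = 54.3; buyers pay Pb = 54.3 + 26 = 80.3.
New quantity: Q = 574 − 7(80.3) = 11.9.

Buyers pay $80.3, sellers receive $54.3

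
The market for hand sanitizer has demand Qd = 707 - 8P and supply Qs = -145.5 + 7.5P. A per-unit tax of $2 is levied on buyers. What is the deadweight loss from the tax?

Deadweight loss = 240/31

Pre-tax equilibrium: P* = 55, Q* = 267.
Tax on buyers shifts demand to Qd = 707 − 8(P + 2) = 691 - 8P.
691 - 8P = -145.5 + 7.5P gives seller price Ps = 1673/31; buyers pay Pb = 1673/31 + 2 = 1735/31.
New quantity: Q = 707 − 8(1735/31) = 8037/31.
DWL = ½ × 2 × (267 − 8037/31) = 240/31.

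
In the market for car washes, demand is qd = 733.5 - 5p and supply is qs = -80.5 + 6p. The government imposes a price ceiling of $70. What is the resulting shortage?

Shortage = 44

Equilibrium price would be p* = 74, so the ceiling at 70 binds.
At p = 70: qd = 733.5 − 5(70) = 383.5, qs = -80.5 + 6(70) = 339.5.
Shortage = 383.5 − 339.5 = 44.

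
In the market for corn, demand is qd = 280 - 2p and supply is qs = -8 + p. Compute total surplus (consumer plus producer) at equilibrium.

Equilibrium: 280 - 2p = -8 + p gives p* = 96, q* = 88.
Demand choke price: p = 140; supply starts at p = 8.
CS = ½(140 − 96)(88) = 1936; PS = ½(96 − 8)(88) = 3872.

Total surplus = 5808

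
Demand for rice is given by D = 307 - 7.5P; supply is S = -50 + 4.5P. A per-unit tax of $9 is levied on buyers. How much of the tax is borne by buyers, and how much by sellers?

Pre-tax equilibrium: P* = 29.75, Q* = 83.875.
Tax on buyers shifts demand to D = 307 − 7.5(P + 9) = 239.5 - 7.5P.
239.5 - 7.5P = -50 + 4.5P gives seller price Ps = 24.125; buyers pay Pb = 24.125 + 9 = 33.125.
New quantity: Q = 307 − 7.5(33.125) = 58.5625.
Buyer burden = 33.125 − 29.75 = 3.375; seller burden = 29.75 − 24.125 = 5.625.

Buyers bear $3.375, sellers bear $5.625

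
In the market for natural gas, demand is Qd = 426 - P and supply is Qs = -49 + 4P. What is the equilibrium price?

Set Qd = Qs: 426 - P = -49 + 4P.
475 = 5P, so P* = 95.
Q* = 426 − 1(95) = 331.

P* = 95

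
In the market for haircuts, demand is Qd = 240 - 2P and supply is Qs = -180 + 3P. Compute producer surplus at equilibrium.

Producer surplus = 864

Equilibrium: 240 - 2P = -180 + 3P gives P* = 84, Q* = 72.
Supply starts at P = 60 (where Qs = 0).
PS = ½(84 − 60)(72) = 864.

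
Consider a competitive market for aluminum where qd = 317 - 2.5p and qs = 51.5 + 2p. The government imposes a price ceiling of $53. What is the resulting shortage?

Shortage = 27

Equilibrium price would be p* = 59, so the ceiling at 53 binds.
At p = 53: qd = 317 − 2.5(53) = 184.5, qs = 51.5 + 2(53) = 157.5.
Shortage = 184.5 − 157.5 = 27.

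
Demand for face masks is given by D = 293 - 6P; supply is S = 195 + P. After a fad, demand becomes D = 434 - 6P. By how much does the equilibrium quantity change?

ΔQ = 141/7

Original equilibrium: P* = 14, Q* = 209.
New equilibrium: 434 - 6P = 195 + P, so 239 = 7P and P' = 239/7; Q' = 434 − 6(239/7) = 1604/7.
Change in quantity: 1604/7 − 209 = 141/7.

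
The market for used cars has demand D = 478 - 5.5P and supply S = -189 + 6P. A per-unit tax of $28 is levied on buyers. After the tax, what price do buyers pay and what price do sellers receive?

Buyers pay 1670/23, sellers receive 1026/23

Pre-tax equilibrium: P* = 58, Q* = 159.
Tax on buyers shifts demand to D = 478 − 5.5(P + 28) = 324 - 5.5P.
324 - 5.5P = -189 + 6P gives seller price Ps = 1026/23; buyers pay Pb = 1026/23 + 28 = 1670/23.
New quantity: Q = 478 − 5.5(1670/23) = 1809/23.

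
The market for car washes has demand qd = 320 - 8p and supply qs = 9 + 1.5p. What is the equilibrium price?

p* = 622/19

Set qd = qs: 320 - 8p = 9 + 1.5p.
311 = 9.5p, so p* = 622/19.
q* = 320 − 8(622/19) = 1104/19.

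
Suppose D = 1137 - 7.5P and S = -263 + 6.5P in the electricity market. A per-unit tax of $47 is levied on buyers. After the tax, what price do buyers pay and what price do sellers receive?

Buyers pay 3411/28, sellers receive 2095/28

Pre-tax equilibrium: P* = 100, Q* = 387.
Tax on buyers shifts demand to D = 1137 − 7.5(P + 47) = 784.5 - 7.5P.
784.5 - 7.5P = -263 + 6.5P gives seller price Ps = 2095/28; buyers pay Pb = 2095/28 + 47 = 3411/28.
New quantity: Q = 1137 − 7.5(3411/28) = 12507/56.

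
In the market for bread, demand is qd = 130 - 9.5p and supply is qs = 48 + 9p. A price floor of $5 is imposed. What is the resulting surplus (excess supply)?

Equilibrium price would be p* = 164/37, so the floor at 5 binds.
At p = 5: qd = 82.5, qs = 93.
Surplus = 93 − 82.5 = 10.5.

Surplus = 10.5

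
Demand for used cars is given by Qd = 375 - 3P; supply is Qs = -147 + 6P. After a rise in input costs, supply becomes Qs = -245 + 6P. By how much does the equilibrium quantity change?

Original equilibrium: P* = 58, Q* = 201.
New equilibrium: 375 - 3P = -245 + 6P, so 620 = 9P and P' = 620/9; Q' = 375 − 3(620/9) = 505/3.
Change in quantity: 505/3 − 201 = -98/3.

ΔQ = -98/3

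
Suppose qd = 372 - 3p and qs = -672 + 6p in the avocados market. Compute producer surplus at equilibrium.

Producer surplus = 48

Equilibrium: 372 - 3p = -672 + 6p gives p* = 116, q* = 24.
Supply starts at p = 112 (where qs = 0).
PS = ½(116 − 112)(24) = 48.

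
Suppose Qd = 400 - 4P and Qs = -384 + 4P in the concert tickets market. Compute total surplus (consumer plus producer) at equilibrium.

Equilibrium: 400 - 4P = -384 + 4P gives P* = 98, Q* = 8.
Demand choke price: P = 100; supply starts at P = 96.
CS = ½(100 − 98)(8) = 8; PS = ½(98 − 96)(8) = 8.

Total surplus = 16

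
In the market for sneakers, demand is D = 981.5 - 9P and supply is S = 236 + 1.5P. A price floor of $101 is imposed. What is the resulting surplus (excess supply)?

Equilibrium price would be P* = 71, so the floor at 101 binds.
At P = 101: D = 72.5, S = 387.5.
Surplus = 387.5 − 72.5 = 315.

Surplus = 315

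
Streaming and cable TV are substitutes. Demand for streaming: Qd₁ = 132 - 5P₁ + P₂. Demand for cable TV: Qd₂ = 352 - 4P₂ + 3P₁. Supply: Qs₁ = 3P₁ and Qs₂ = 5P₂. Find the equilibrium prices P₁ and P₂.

Market 1: 132 - 5P₁ + P₂ = 3P₁ → 8P₁ - P₂ = 132.
Market 2: 9P₂ - 3P₁ = 352.
Eliminating P₂: 9×(1) + 1×(2) gives 69P₁ = 1540, so P₁ = 1540/69.
Back-substitute into (2): P₂ = (352 + 3×1540/69) / 9 = 3212/69.

P₁ = 1540/69, P₂ = 3212/69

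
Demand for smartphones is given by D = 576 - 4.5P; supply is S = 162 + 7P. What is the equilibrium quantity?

Q* = 414

Set D = S: 576 - 4.5P = 162 + 7P.
414 = 11.5P, so P* = 36.
Q* = 576 − 4.5(36) = 414.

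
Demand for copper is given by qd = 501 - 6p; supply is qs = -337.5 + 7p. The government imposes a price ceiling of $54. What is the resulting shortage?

Shortage = 136.5

Equilibrium price would be p* = 64.5, so the ceiling at 54 binds.
At p = 54: qd = 501 − 6(54) = 177, qs = -337.5 + 7(54) = 40.5.
Shortage = 177 − 40.5 = 136.5.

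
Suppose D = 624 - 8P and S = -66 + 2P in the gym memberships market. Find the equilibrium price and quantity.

Set D = S: 624 - 8P = -66 + 2P.
690 = 10P, so P* = 69.
Q* = 624 − 8(69) = 72.

P* = 69, Q* = 72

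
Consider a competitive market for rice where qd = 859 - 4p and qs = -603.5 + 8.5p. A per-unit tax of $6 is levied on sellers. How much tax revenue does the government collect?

Tax revenue = 2248.08

Pre-tax equilibrium: p* = 117, q* = 391.
Tax on sellers shifts supply to qs = -603.5 + 8.5(p − 6) = -654.5 + 8.5p.
859 - 4p = -654.5 + 8.5p gives buyer price pb = 121.08; sellers receive ps = 121.08 − 6 = 115.08.
New quantity: q = 859 − 4(121.08) = 374.68.
Revenue = 6 × 374.68 = 2248.08.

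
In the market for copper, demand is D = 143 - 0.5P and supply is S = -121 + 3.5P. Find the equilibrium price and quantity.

Set D = S: 143 - 0.5P = -121 + 3.5P.
264 = 4P, so P* = 66.
Q* = 143 − 0.5(66) = 110.

P* = 66, Q* = 110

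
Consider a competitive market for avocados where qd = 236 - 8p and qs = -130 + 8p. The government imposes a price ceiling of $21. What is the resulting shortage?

Shortage = 30

Equilibrium price would be p* = 22.875, so the ceiling at 21 binds.
At p = 21: qd = 236 − 8(21) = 68, qs = -130 + 8(21) = 38.
Shortage = 68 − 38 = 30.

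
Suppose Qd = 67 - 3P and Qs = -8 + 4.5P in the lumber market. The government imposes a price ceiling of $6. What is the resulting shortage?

Equilibrium price would be P* = 10, so the ceiling at 6 binds.
At P = 6: Qd = 67 − 3(6) = 49, Qs = -8 + 4.5(6) = 19.
Shortage = 49 − 19 = 30.

Shortage = 30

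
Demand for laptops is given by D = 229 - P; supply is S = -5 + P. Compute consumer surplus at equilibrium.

Equilibrium: 229 - P = -5 + P gives P* = 117, Q* = 112.
Demand choke price (D = 0): P = 229.
CS = ½(229 − 117)(112) = 6272.

Consumer surplus = 6272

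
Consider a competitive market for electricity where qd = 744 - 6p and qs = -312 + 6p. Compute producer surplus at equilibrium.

Equilibrium: 744 - 6p = -312 + 6p gives p* = 88, q* = 216.
Supply starts at p = 52 (where qs = 0).
PS = ½(88 − 52)(216) = 3888.

Producer surplus = 3888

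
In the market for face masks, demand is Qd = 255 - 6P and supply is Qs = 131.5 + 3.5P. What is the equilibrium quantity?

Set Qd = Qs: 255 - 6P = 131.5 + 3.5P.
123.5 = 9.5P, so P* = 13.
Q* = 255 − 6(13) = 177.

Q* = 177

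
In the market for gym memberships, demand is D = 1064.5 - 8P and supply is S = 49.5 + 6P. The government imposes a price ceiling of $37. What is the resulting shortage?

Shortage = 497

Equilibrium price would be P* = 72.5, so the ceiling at 37 binds.
At P = 37: D = 1064.5 − 8(37) = 768.5, S = 49.5 + 6(37) = 271.5.
Shortage = 768.5 − 271.5 = 497.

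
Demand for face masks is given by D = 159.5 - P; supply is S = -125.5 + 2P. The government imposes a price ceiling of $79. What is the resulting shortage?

Equilibrium price would be P* = 95, so the ceiling at 79 binds.
At P = 79: D = 159.5 − 1(79) = 80.5, S = -125.5 + 2(79) = 32.5.
Shortage = 80.5 − 32.5 = 48.

Shortage = 48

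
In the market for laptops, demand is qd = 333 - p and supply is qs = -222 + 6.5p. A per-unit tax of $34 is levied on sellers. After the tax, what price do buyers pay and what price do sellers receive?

Buyers pay 1552/15, sellers receive 1042/15

Pre-tax equilibrium: p* = 74, q* = 259.
Tax on sellers shifts supply to qs = -222 + 6.5(p − 34) = -443 + 6.5p.
333 - p = -443 + 6.5p gives buyer price pb = 1552/15; sellers receive ps = 1552/15 − 34 = 1042/15.
New quantity: q = 333 − 1(1552/15) = 3443/15.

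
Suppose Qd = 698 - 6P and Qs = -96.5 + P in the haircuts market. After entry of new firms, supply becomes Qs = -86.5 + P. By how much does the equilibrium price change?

ΔP = -10/7

Original equilibrium: P* = 113.5, Q* = 17.
New equilibrium: 698 - 6P = -86.5 + P, so 784.5 = 7P and P' = 1569/14; Q' = 698 − 6(1569/14) = 179/7.
Change in price: 1569/14 − 113.5 = -10/7.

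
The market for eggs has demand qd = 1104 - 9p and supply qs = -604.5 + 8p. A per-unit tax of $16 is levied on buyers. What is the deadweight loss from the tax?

Pre-tax equilibrium: p* = 100.5, q* = 199.5.
Tax on buyers shifts demand to qd = 1104 − 9(p + 16) = 960 - 9p.
960 - 9p = -604.5 + 8p gives seller price ps = 3129/34; buyers pay pb = 3129/34 + 16 = 3673/34.
New quantity: q = 1104 − 9(3673/34) = 4479/34.
DWL = ½ × 16 × (199.5 − 4479/34) = 9216/17.

Deadweight loss = 9216/17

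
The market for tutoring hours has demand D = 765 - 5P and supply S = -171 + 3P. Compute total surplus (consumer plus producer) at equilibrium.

Total surplus = 8640

Equilibrium: 765 - 5P = -171 + 3P gives P* = 117, Q* = 180.
Demand choke price: P = 153; supply starts at P = 57.
CS = ½(153 − 117)(180) = 3240; PS = ½(117 − 57)(180) = 5400.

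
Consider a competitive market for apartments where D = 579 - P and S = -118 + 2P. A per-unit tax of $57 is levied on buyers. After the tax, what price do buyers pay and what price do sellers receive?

Buyers pay 811/3, sellers receive 640/3

Pre-tax equilibrium: P* = 697/3, Q* = 1040/3.
Tax on buyers shifts demand to D = 579 − 1(P + 57) = 522 - P.
522 - P = -118 + 2P gives seller price Ps = 640/3; buyers pay Pb = 640/3 + 57 = 811/3.
New quantity: Q = 579 − 1(811/3) = 926/3.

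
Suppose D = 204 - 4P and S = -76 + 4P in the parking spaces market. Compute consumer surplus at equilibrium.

Equilibrium: 204 - 4P = -76 + 4P gives P* = 35, Q* = 64.
Demand choke price (D = 0): P = 51.
CS = ½(51 − 35)(64) = 512.

Consumer surplus = 512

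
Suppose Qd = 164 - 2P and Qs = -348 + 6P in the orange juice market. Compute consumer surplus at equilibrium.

Consumer surplus = 324

Equilibrium: 164 - 2P = -348 + 6P gives P* = 64, Q* = 36.
Demand choke price (Qd = 0): P = 82.
CS = ½(82 − 64)(36) = 324.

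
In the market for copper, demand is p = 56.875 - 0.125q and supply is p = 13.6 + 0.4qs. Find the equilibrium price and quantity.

Set the two price expressions equal: 56.875 - 0.125q = 13.6 + 0.4q.
43.275 = 0.525q, so q* = 577/7.
p* = 56.875 − (0.125)(577/7) = 326/7.

p* = 326/7, q* = 577/7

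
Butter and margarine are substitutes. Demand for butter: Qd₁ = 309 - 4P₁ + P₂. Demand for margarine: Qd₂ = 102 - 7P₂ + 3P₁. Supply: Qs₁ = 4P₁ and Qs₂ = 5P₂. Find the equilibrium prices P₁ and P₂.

P₁ = 1270/31, P₂ = 581/31

Market 1: 309 - 4P₁ + P₂ = 4P₁ → 8P₁ - P₂ = 309.
Market 2: 12P₂ - 3P₁ = 102.
Eliminating P₂: 12×(1) + 1×(2) gives 93P₁ = 3810, so P₁ = 1270/31.
Back-substitute into (2): P₂ = (102 + 3×1270/31) / 12 = 581/31.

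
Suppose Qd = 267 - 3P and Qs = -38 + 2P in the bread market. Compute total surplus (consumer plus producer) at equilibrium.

Equilibrium: 267 - 3P = -38 + 2P gives P* = 61, Q* = 84.
Demand choke price: P = 89; supply starts at P = 19.
CS = ½(89 − 61)(84) = 1176; PS = ½(61 − 19)(84) = 1764.

Total surplus = 2940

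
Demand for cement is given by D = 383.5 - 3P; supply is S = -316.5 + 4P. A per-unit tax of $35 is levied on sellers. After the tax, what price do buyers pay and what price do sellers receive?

Pre-tax equilibrium: P* = 100, Q* = 83.5.
Tax on sellers shifts supply to S = -316.5 + 4(P − 35) = -456.5 + 4P.
383.5 - 3P = -456.5 + 4P gives buyer price Pb = 120; sellers receive Ps = 120 − 35 = 85.
New quantity: Q = 383.5 − 3(120) = 23.5.

Buyers pay $120, sellers receive $85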